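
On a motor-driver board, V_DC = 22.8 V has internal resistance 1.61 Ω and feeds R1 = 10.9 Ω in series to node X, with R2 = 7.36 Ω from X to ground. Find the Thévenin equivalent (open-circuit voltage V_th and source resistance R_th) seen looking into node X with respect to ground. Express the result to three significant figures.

V_th ≈ 8.45 V, R_th ≈ 4.63 Ω

R1' = 1.61 + 10.9 = 12.51 Ω (source resistance + R1).
V_th is the unloaded tap voltage: V_DC · R2/(R1'+R2) = 22.8 × 0.3704 = 8.445 V.
With V_DC suppressed (replaced by a short), R_th = R1' ‖ R2 = (12.51 × 7.36)/(12.51 + 7.36) = 4.634 Ω.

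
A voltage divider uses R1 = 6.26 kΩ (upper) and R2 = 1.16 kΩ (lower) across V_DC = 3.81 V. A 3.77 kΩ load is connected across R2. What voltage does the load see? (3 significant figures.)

The load sits in parallel with R2, giving an effective lower resistance R2' = R2·R_L/(R2+R_L) = 0.8871 kΩ.
Voltage divider with the loaded lower leg: V_out = 3.81 × 0.8871/(6.26 + 0.8871) = 3.81 × 0.1241 = 0.4729 V.

V_out ≈ 0.473 V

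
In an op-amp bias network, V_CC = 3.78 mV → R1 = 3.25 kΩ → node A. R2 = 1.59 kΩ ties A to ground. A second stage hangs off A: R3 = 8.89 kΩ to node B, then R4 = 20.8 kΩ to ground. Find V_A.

V_A ≈ 1.20 mV

Node A sees R2 in parallel with the series input of stage 2, R3 + R4 = 29.69 kΩ.
R2 ‖ (R3+R4) = 1.509 kΩ.
So V_A = 3.78 × 0.3171 = 1.199 mV.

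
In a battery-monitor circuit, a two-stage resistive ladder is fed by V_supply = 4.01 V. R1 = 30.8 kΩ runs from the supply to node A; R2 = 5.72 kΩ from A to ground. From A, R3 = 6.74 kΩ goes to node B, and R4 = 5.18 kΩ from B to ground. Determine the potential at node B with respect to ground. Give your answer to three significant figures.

The second stage (R3 + R4 = 11.92 kΩ) loads node A in parallel with R2.
Effective lower resistance at A: R2 ‖ 11.92 = 3.865 kΩ.
So V_A = 4.01 × 0.1115 = 0.4471 V.
Then the unloaded second divider: V_B = V_A × R4/(R3+R4) = 0.4471 × 0.4346 = 0.1943 V.

V_B ≈ 0.194 V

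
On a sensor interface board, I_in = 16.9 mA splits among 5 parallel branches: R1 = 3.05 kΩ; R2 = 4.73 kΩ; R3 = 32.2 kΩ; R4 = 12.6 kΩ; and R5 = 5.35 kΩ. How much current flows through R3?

Total conductance ΣG = 1/3.05 + 1/4.73 + 1/32.2 + 1/12.6 + 1/5.35 = 0.8366 (units of 1/kΩ).
By the current-divider rule, I = I_in · G_k/ΣG = 16.9 × 0.03712 = 0.6273 mA.

I ≈ 0.627 mA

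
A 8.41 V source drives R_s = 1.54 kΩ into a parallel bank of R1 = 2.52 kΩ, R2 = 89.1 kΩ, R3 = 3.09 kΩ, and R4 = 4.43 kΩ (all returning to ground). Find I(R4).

I ≈ 0.767 mA

Combine the parallel branches: R_p = (1/2.52 + 1/89.1 + 1/3.09 + 1/4.43)⁻¹ = 1.044 kΩ.
V_A by voltage divider: V_A = 8.41 × 1.044/(1.54 + 1.044) = 3.399 V.
I(R4) = V_A / R4 = 3.399/4.43 = 0.7672 mA.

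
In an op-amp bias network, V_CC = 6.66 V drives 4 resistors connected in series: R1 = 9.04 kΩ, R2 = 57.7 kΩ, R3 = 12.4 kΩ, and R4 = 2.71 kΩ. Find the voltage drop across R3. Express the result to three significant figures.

V ≈ 1.01 V

Total series resistance ΣR = 9.04 + 57.7 + 12.4 + 2.71 = 81.85 kΩ.
V = V_CC · R/ΣR = 6.66 × 0.1515 = 1.009 V.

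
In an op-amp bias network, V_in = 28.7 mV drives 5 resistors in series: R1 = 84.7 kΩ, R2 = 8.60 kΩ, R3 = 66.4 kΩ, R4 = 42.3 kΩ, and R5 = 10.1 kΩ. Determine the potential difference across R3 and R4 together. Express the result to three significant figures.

V ≈ 14.7 mV

Series total: ΣR = 84.7 + 8.60 + 66.4 + 42.3 + 10.1 = 212.1 kΩ.
R_{R3..R4} = 66.4 + 42.3 = 108.7 kΩ.
Voltage divider: V = V_in · (108.7 / 212.1) = 28.7 × 0.5125 = 14.71 mV.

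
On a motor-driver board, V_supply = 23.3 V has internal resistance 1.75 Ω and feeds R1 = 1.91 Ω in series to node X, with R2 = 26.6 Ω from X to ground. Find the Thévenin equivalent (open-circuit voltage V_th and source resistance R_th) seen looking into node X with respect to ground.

R1' = 1.75 + 1.91 = 3.660 Ω (source resistance + R1).
With X open, the divider is unloaded: V_th = 23.3 × 26.6/30.26 = 20.48 V.
With V_supply suppressed (replaced by a short), R_th = R1' ‖ R2 = (3.660 × 26.6)/(3.660 + 26.6) = 3.217 Ω.

V_th ≈ 20.5 V, R_th ≈ 3.22 Ω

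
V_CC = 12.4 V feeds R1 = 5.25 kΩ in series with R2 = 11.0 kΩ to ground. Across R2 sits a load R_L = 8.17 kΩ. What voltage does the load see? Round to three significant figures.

R2 ‖ R_L = (11.0 × 8.17)/(11.0 + 8.17) = 4.688 kΩ.
Voltage divider with the loaded lower leg: V_out = 12.4 × 4.688/(5.25 + 4.688) = 12.4 × 0.4717 = 5.849 V.
(Unloaded it would be 8.39 V; the load pulls it down.)

V_out ≈ 5.85 V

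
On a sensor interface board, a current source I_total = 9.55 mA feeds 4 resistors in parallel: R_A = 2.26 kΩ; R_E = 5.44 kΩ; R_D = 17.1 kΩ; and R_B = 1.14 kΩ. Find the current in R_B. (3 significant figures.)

I ≈ 5.36 mA

Conductances: ΣG = 1/2.26 + 1/5.44 + 1/17.1 + 1/1.14 = 1.562 (1/kΩ).
R_B takes the fraction G_k/ΣG = 0.8772/1.562 = 0.5616, so I = 9.55 × 0.5616 = 5.363 mA.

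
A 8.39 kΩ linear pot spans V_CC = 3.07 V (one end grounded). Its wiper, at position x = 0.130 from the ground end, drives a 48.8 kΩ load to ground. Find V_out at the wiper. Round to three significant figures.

The pot divides into 7.299 kΩ above the wiper and 1.091 kΩ below.
Lower segment in parallel with the load: 1.091 ‖ 48.8 = 1.067 kΩ.
Then V_out = V_CC · 1.067/(7.299 + 1.067) = 0.3915 V.

V_out ≈ 0.391 V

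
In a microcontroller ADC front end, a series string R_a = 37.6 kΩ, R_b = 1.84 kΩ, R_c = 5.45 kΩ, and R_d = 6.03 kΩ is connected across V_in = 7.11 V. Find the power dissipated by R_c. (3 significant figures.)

Series current I = V_in/ΣR = 7.11/50.92 = 0.1396 mA.
P(R_c) = I²·R_c = (0.1396)² × 5.45 = 0.1063 mW.

P ≈ 0.106 mW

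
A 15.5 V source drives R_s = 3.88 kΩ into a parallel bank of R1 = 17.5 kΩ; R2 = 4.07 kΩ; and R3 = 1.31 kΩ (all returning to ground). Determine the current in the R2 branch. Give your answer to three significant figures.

I ≈ 0.741 mA

Parallel bank: R_p = 1/(1/17.5 + 1/4.07 + 1/1.31) = 0.9379 kΩ.
Node voltage V_A = V_supply · R_p/(R_s + R_p) = 15.5 × 0.1947 = 3.017 V.
I(R2) = V_A / R2 = 3.017/4.07 = 0.7414 mA.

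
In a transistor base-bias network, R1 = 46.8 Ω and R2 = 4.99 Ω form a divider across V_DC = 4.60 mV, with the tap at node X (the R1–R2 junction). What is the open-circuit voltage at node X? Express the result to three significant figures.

V_th is the unloaded tap voltage: V_DC · R2/(R1+R2) = 4.60 × 0.09635 = 0.4432 mV.

V_th ≈ 0.443 mV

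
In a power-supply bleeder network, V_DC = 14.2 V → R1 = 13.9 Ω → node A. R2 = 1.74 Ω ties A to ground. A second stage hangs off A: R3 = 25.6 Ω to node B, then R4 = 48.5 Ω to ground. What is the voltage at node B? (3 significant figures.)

V_B ≈ 1.01 V

Looking into the second stage from A: R3 + R4 = 74.10 Ω appears in parallel with R2.
R2 ‖ (R3+R4) = 1.700 Ω.
So V_A = 14.2 × 0.1090 = 1.548 V.
Stage 2 is unloaded, so V_B = V_A · R4/(R3+R4) = 1.548 × 48.5/74.10 = 1.013 V.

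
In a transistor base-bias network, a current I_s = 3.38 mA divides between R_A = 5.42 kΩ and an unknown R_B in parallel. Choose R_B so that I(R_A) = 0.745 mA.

R_B ≈ 1.53 kΩ

The fraction through R_A equals R_B/(R_A+R_B).
With f = 0.2204, R_B = R_A · f/(1−f) = 5.42 × 0.2827 = 1.532 kΩ.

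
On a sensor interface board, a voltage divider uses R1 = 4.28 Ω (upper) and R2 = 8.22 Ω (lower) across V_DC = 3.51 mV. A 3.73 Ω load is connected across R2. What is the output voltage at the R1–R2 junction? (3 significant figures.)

V_out ≈ 1.32 mV

R2 ‖ R_L = (8.22 × 3.73)/(8.22 + 3.73) = 2.566 Ω.
Now apply the divider: V_out = 3.51 × 0.3748 = 1.316 mV.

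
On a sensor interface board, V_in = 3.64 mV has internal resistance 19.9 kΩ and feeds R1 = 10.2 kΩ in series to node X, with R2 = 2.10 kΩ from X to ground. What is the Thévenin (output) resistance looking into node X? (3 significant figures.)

R1' = 19.9 + 10.2 = 30.10 kΩ (source resistance + R1).
Looking into X with the source shorted: R_th = R1'·R2/(R1'+R2) = 30.10 × 2.10/32.20 = 1.963 kΩ.

R_th ≈ 1.96 kΩ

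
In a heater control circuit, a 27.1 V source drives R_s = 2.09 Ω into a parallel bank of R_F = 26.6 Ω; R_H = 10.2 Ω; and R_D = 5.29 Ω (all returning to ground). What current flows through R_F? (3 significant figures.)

Combine the parallel branches: R_p = (1/26.6 + 1/10.2 + 1/5.29)⁻¹ = 3.080 Ω.
V_A by voltage divider: V_A = 27.1 × 3.080/(2.09 + 3.080) = 16.14 V.
Branch current I = V_A/R_F = 16.14/26.6 = 0.6069 A.

I ≈ 0.607 A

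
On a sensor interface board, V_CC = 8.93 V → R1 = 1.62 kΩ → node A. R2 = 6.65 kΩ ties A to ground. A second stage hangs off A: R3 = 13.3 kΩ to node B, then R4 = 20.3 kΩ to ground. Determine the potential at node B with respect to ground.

V_B ≈ 4.18 V

The second stage (R3 + R4 = 33.60 kΩ) loads node A in parallel with R2.
R2 ‖ (R3+R4) = 5.551 kΩ.
V_A = 8.93 × 5.551/(1.62 + 5.551) = 6.913 V.
Then the unloaded second divider: V_B = V_A × R4/(R3+R4) = 6.913 × 0.6042 = 4.176 V.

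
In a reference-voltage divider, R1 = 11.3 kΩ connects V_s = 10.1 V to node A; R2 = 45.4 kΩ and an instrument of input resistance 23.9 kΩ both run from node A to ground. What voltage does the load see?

V_out ≈ 5.87 V

First combine the lower leg with the load: R2 ‖ R_L = 15.66 kΩ.
Now apply the divider: V_out = 10.1 × 0.5808 = 5.866 V.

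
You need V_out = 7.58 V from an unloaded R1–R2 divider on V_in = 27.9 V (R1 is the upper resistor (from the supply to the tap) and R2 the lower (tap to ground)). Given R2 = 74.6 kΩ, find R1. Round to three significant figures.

R1 ≈ 200 kΩ

Required fraction k = V_out/V_in = 0.2717.
So R1 = R2 · (V_in/V_out − 1) = 74.6 × (27.9/7.58 − 1) = 74.6 × 2.681 = 200.0 kΩ.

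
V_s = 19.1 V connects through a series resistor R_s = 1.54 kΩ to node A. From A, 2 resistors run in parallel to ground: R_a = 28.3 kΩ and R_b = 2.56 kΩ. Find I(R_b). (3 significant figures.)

I ≈ 4.51 mA

Parallel bank: R_p = 1/(1/28.3 + 1/2.56) = 2.348 kΩ.
Node voltage V_A = V_s · R_p/(R_s + R_p) = 19.1 × 0.6039 = 11.53 V.
I(R_b) = V_A / R_b = 11.53/2.56 = 4.505 mA.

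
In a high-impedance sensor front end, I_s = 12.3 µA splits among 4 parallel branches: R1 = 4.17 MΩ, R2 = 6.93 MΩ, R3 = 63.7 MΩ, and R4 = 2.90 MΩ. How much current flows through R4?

I ≈ 5.70 µA

Conductances: ΣG = 1/4.17 + 1/6.93 + 1/63.7 + 1/2.90 = 0.7446 (1/MΩ).
By the current-divider rule, I = I_s · G_k/ΣG = 12.3 × 0.4631 = 5.696 µA.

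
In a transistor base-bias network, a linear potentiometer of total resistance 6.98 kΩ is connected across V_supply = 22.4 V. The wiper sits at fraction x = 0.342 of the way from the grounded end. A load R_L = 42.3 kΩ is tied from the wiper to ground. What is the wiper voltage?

The pot divides into 4.593 kΩ above the wiper and 2.387 kΩ below.
Lower segment in parallel with the load: 2.387 ‖ 42.3 = 2.260 kΩ.
Then V_out = V_supply · 2.260/(4.593 + 2.260) = 7.387 V.
(Unloaded: V_out = x·V_supply = 7.66 V.)

V_out ≈ 7.39 V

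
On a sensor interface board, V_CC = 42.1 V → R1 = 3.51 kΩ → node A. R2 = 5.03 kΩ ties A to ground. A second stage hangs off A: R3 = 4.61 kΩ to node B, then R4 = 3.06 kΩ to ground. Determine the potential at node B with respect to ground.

The second stage (R3 + R4 = 7.670 kΩ) loads node A in parallel with R2.
Effective lower resistance at A: R2 ‖ 7.670 = 3.038 kΩ.
So V_A = 42.1 × 0.4639 = 19.53 V.
V_B = V_A × 0.3990 = 7.792 V.

V_B ≈ 7.79 V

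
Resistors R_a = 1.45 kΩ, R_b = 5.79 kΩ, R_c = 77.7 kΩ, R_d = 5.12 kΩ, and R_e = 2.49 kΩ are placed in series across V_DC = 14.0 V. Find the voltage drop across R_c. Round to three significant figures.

V ≈ 11.8 V

Series total: ΣR = 1.45 + 5.79 + 77.7 + 5.12 + 2.49 = 92.55 kΩ.
By the voltage-divider rule, V = 14.0 × 77.70/92.55 = 11.75 V.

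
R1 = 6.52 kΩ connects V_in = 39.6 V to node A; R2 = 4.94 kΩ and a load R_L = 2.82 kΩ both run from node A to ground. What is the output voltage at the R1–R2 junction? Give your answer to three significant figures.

R2 ‖ R_L = (4.94 × 2.82)/(4.94 + 2.82) = 1.795 kΩ.
Voltage divider with the loaded lower leg: V_out = 39.6 × 1.795/(6.52 + 1.795) = 39.6 × 0.2159 = 8.549 V.

V_out ≈ 8.55 V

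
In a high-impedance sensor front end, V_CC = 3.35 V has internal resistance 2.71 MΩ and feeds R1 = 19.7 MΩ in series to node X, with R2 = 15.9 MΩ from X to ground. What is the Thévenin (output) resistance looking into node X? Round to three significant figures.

R_th ≈ 9.30 MΩ

R1' = 2.71 + 19.7 = 22.41 MΩ (source resistance + R1).
Looking into X with the source shorted: R_th = R1'·R2/(R1'+R2) = 22.41 × 15.9/38.31 = 9.301 MΩ.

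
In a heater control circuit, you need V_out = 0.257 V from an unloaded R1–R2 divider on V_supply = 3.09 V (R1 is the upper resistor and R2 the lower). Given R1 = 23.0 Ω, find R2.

R2 ≈ 2.09 Ω

Required fraction k = V_out/V_supply = 0.08317.
R2 = R1 · 0.08317/(1 − 0.08317) = 2.086 Ω.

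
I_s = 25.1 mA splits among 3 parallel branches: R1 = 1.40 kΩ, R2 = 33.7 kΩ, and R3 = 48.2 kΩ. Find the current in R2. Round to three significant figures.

Conductances: ΣG = 1/1.40 + 1/33.7 + 1/48.2 = 0.7647 (1/kΩ).
By the current-divider rule, I = I_s · G_k/ΣG = 25.1 × 0.03880 = 0.9740 mA.

I ≈ 0.974 mA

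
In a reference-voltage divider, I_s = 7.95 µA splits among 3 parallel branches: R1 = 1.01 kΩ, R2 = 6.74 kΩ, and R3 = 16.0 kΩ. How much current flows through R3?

Conductances: ΣG = 1/1.01 + 1/6.74 + 1/16.0 = 1.201 (1/kΩ).
By the current-divider rule, I = I_s · G_k/ΣG = 7.95 × 0.05204 = 0.4137 µA.

I ≈ 0.414 µA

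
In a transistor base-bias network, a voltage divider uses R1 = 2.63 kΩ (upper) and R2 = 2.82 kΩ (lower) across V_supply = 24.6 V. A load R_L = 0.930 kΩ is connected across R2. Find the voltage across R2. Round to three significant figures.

V_out ≈ 5.17 V

First combine the lower leg with the load: R2 ‖ R_L = 0.6994 kΩ.
Voltage divider with the loaded lower leg: V_out = 24.6 × 0.6994/(2.63 + 0.6994) = 24.6 × 0.2101 = 5.167 V.
(Unloaded it would be 12.7 V; the load pulls it down.)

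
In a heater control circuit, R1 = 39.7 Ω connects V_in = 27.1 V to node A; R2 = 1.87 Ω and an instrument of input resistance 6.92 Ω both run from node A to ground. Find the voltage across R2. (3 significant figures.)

V_out ≈ 0.969 V

The load sits in parallel with R2, giving an effective lower resistance R2' = R2·R_L/(R2+R_L) = 1.472 Ω.
Now apply the divider: V_out = 27.1 × 0.03576 = 0.9690 V.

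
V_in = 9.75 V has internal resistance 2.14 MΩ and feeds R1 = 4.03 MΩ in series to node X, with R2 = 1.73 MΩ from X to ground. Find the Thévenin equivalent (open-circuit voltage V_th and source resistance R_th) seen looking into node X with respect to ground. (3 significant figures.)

R1' = 2.14 + 4.03 = 6.170 MΩ (source resistance + R1).
V_th is the unloaded tap voltage: V_in · R2/(R1'+R2) = 9.75 × 0.2190 = 2.135 V.
Zeroing V_in shorts the top of R1' to ground, so R_th = R1' ‖ R2 = 1.351 MΩ.

V_th ≈ 2.14 V, R_th ≈ 1.35 MΩ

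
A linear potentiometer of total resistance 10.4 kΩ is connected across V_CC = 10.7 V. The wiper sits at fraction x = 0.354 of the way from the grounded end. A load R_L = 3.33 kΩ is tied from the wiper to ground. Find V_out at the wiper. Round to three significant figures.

V_out ≈ 2.21 V

Split the track: R_lower = x·R_p = 3.682 kΩ, R_upper = (1−x)·R_p = 6.718 kΩ.
(x·R_p) ‖ R_L = 1.748 kΩ.
Loaded-divider output: V_out = 10.7 × 0.2065 = 2.210 V.
(Unloaded: V_out = x·V_CC = 3.79 V.)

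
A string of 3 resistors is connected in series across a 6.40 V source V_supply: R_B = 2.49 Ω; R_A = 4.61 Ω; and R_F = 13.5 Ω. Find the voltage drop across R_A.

ΣR = 2.49 + 4.61 + 13.5 = 20.60 Ω.
Voltage divider: V = V_supply · (4.610 / 20.60) = 6.40 × 0.2238 = 1.432 V.

V ≈ 1.43 V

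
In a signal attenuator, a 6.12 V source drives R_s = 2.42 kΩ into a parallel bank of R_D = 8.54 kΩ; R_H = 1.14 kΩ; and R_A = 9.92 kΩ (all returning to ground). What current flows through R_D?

I ≈ 0.196 mA

Parallel bank: R_p = 1/(1/8.54 + 1/1.14 + 1/9.92) = 0.9132 kΩ.
V_A by voltage divider: V_A = 6.12 × 0.9132/(2.42 + 0.9132) = 1.677 V.
Branch current I = V_A/R_D = 1.677/8.54 = 0.1963 mA.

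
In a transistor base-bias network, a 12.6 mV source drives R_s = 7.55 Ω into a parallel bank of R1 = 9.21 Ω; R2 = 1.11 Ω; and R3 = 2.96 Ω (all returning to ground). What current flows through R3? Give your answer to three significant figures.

I ≈ 0.381 mA

Equivalent of the parallel group: R_p = 0.7422 Ω.
Node voltage V_A = V_DC · R_p/(R_s + R_p) = 12.6 × 0.08951 = 1.128 mV.
Branch current I = V_A/R3 = 1.128/2.96 = 0.3810 mA.
(Check via current divider: I_total = 1.519 mA; share G_k/ΣG = 0.2507 → same result.)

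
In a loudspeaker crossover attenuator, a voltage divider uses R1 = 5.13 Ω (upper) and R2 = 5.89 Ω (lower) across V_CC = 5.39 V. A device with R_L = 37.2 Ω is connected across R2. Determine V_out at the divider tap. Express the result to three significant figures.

V_out ≈ 2.68 V

The load sits in parallel with R2, giving an effective lower resistance R2' = R2·R_L/(R2+R_L) = 5.085 Ω.
Voltage divider with the loaded lower leg: V_out = 5.39 × 5.085/(5.13 + 5.085) = 5.39 × 0.4978 = 2.683 V.
(Unloaded it would be 2.88 V; the load pulls it down.)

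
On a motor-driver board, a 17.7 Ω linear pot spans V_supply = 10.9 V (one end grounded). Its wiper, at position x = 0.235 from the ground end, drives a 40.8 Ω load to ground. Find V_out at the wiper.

V_out ≈ 2.38 V

Split the track: R_lower = x·R_p = 4.159 Ω, R_upper = (1−x)·R_p = 13.54 Ω.
R_L loads the lower segment: effective lower R = 3.775 Ω.
Then V_out = V_supply · 3.775/(13.54 + 3.775) = 2.376 V.
(Unloaded: V_out = x·V_supply = 2.56 V.)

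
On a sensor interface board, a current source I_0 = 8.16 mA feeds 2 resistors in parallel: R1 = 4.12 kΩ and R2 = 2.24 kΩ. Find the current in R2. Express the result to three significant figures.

Two-branch current divider: I_k = I_0 · R_other/(R_1 + R_2).
I(R2) = 8.16 × 4.12/(4.12 + 2.24) = 8.16 × 0.6478 = 5.286 mA.

I ≈ 5.29 mA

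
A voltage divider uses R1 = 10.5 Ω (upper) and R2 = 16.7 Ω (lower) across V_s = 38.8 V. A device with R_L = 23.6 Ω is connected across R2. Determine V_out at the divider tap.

V_out ≈ 18.7 V

R2 ‖ R_L = (16.7 × 23.6)/(16.7 + 23.6) = 9.780 Ω.
Voltage divider with the loaded lower leg: V_out = 38.8 × 9.780/(10.5 + 9.780) = 38.8 × 0.4822 = 18.71 V.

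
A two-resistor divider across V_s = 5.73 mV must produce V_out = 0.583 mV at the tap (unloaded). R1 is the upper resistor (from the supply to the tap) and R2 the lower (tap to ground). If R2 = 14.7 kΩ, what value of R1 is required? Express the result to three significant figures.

R1 ≈ 130 kΩ

Required fraction k = V_out/V_s = 0.1017.
So R1 = R2 · (V_s/V_out − 1) = 14.7 × (5.73/0.583 − 1) = 14.7 × 8.828 = 129.8 kΩ.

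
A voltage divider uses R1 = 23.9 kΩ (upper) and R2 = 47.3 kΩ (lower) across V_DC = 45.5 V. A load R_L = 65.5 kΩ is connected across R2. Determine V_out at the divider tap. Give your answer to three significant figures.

V_out ≈ 24.3 V

The load sits in parallel with R2, giving an effective lower resistance R2' = R2·R_L/(R2+R_L) = 27.47 kΩ.
Voltage divider with the loaded lower leg: V_out = 45.5 × 27.47/(23.9 + 27.47) = 45.5 × 0.5347 = 24.33 V.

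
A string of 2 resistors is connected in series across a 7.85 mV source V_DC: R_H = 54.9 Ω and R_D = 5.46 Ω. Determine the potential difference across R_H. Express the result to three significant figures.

V ≈ 7.14 mV

Total series resistance ΣR = 54.9 + 5.46 = 60.36 Ω.
V = V_DC · R/ΣR = 7.85 × 0.9095 = 7.140 mV.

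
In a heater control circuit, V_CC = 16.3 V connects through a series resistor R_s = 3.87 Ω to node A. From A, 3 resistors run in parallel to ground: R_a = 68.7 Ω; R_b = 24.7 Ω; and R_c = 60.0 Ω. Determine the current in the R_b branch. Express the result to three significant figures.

I ≈ 0.517 A

Combine the parallel branches: R_p = (1/68.7 + 1/24.7 + 1/60.0)⁻¹ = 13.95 Ω.
V_A = 16.3 × 13.95/17.82 = 12.76 V.
I(R_b) = V_A / R_b = 12.76/24.7 = 0.5166 A.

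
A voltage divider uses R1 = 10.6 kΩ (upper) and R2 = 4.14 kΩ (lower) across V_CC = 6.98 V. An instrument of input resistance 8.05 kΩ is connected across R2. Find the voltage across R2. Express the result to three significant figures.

First combine the lower leg with the load: R2 ‖ R_L = 2.734 kΩ.
Voltage divider with the loaded lower leg: V_out = 6.98 × 2.734/(10.6 + 2.734) = 6.98 × 0.2050 = 1.431 V.
(Unloaded it would be 1.96 V; the load pulls it down.)

V_out ≈ 1.43 V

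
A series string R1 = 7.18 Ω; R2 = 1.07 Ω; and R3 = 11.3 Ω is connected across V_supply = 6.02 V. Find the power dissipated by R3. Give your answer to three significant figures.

P ≈ 1.07 W

Series current I = V_supply/ΣR = 6.02/19.55 = 0.3079 A.
P = I²R = 0.09482 × 11.3 = 1.071 W.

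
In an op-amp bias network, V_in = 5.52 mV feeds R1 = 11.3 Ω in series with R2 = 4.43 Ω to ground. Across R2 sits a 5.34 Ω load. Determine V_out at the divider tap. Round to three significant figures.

V_out ≈ 0.974 mV

First combine the lower leg with the load: R2 ‖ R_L = 2.421 Ω.
Then V_out = V_in · R2'/(R1 + R2') = 5.52 × 2.421/13.72 = 0.9741 mV.
(Unloaded it would be 1.55 mV; the load pulls it down.)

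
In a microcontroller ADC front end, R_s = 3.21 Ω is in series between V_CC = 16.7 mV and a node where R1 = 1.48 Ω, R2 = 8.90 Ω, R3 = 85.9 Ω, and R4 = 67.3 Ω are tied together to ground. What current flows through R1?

I ≈ 3.12 mA

Parallel bank: R_p = 1/(1/1.48 + 1/8.90 + 1/85.9 + 1/67.3) = 1.228 Ω.
Node voltage V_A = V_CC · R_p/(R_s + R_p) = 16.7 × 0.2767 = 4.620 mV.
I(R1) = V_A / R1 = 4.620/1.48 = 3.122 mA.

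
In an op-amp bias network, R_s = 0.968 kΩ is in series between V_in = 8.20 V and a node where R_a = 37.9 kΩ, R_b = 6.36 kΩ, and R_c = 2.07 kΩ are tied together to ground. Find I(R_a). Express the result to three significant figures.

Equivalent of the parallel group: R_p = 1.500 kΩ.
V_A = 8.20 × 1.500/2.468 = 4.984 V.
Branch current I = V_A/R_a = 4.984/37.9 = 0.1315 mA.

I ≈ 0.131 mA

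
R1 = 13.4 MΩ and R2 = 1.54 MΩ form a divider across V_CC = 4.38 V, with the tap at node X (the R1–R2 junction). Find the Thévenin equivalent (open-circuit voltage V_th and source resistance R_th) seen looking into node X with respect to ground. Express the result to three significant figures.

V_th is the unloaded tap voltage: V_CC · R2/(R1+R2) = 4.38 × 0.1031 = 0.4515 V.
Zeroing V_CC shorts the top of R1 to ground, so R_th = R1 ‖ R2 = 1.381 MΩ.

V_th ≈ 0.451 V, R_th ≈ 1.38 MΩ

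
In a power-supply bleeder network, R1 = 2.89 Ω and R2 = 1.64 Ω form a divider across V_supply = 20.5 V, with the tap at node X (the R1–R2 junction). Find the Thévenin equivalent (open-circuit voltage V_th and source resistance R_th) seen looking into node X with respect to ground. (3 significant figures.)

V_th is the unloaded tap voltage: V_supply · R2/(R1+R2) = 20.5 × 0.3620 = 7.422 V.
Zeroing V_supply shorts the top of R1 to ground, so R_th = R1 ‖ R2 = 1.046 Ω.

V_th ≈ 7.42 V, R_th ≈ 1.05 Ω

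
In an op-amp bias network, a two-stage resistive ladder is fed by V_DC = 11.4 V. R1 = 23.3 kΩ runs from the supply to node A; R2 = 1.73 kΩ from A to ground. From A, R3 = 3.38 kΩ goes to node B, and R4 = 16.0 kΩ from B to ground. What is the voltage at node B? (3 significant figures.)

Node A sees R2 in parallel with the series input of stage 2, R3 + R4 = 19.38 kΩ.
R2 ‖ (R3+R4) = 1.588 kΩ.
First divider: V_A = V_DC · 1.588/(23.3 + 1.588) = 0.7275 V.
Stage 2 is unloaded, so V_B = V_A · R4/(R3+R4) = 0.7275 × 16.0/19.38 = 0.6006 V.

V_B ≈ 0.601 V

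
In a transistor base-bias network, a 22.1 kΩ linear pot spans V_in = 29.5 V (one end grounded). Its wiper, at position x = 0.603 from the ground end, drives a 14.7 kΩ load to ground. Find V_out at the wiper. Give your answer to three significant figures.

V_out ≈ 13.1 V

Lower segment x·R_p = 13.33 kΩ; upper segment (1−x)·R_p = 8.774 kΩ.
Lower segment in parallel with the load: 13.33 ‖ 14.7 = 6.990 kΩ.
Then V_out = V_in · 6.990/(8.774 + 6.990) = 13.08 V.
(Unloaded: V_out = x·V_in = 17.8 V.)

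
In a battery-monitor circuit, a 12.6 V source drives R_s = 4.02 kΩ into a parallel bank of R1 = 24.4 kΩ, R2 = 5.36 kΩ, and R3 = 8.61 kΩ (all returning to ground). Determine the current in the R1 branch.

I ≈ 0.217 mA

Parallel bank: R_p = 1/(1/24.4 + 1/5.36 + 1/8.61) = 2.910 kΩ.
V_A by voltage divider: V_A = 12.6 × 2.910/(4.02 + 2.910) = 5.290 V.
Branch current I = V_A/R1 = 5.290/24.4 = 0.2168 mA.
(Equivalently: I_total = 1.818 mA, then current-divider fraction G_k/ΣG = 0.1192.)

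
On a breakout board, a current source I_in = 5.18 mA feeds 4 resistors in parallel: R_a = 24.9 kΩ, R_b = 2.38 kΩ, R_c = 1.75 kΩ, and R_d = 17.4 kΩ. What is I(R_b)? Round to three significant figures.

I ≈ 2.00 mA

Conductances: ΣG = 1/24.9 + 1/2.38 + 1/1.75 + 1/17.4 = 1.089 (1/kΩ).
By the current-divider rule, I = I_in · G_k/ΣG = 5.18 × 0.3857 = 1.998 mA.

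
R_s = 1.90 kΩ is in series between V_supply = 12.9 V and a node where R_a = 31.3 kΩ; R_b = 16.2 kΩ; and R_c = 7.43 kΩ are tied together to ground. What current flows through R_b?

Combine the parallel branches: R_p = (1/31.3 + 1/16.2 + 1/7.43)⁻¹ = 4.381 kΩ.
Node voltage V_A = V_supply · R_p/(R_s + R_p) = 12.9 × 0.6975 = 8.998 V.
Branch current I = V_A/R_b = 8.998/16.2 = 0.5554 mA.

I ≈ 0.555 mA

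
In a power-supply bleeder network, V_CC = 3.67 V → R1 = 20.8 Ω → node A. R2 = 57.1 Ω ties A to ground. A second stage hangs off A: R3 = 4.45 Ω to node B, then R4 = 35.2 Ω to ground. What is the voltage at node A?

Node A sees R2 in parallel with the series input of stage 2, R3 + R4 = 39.65 Ω.
R2 ‖ (R3+R4) = 23.40 Ω.
V_A = 3.67 × 23.40/(20.8 + 23.40) = 1.943 V.

V_A ≈ 1.94 V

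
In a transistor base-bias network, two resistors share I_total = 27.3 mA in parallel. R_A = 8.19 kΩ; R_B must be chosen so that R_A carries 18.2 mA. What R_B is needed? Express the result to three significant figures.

The fraction through R_A equals R_B/(R_A+R_B).
With f = 0.6667, R_B = R_A · f/(1−f) = 8.19 × 2.000 = 16.38 kΩ.

R_B ≈ 16.4 kΩ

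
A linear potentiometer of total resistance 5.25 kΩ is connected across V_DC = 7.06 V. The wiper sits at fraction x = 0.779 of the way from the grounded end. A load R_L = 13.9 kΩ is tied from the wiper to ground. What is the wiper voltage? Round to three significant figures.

Split the track: R_lower = x·R_p = 4.090 kΩ, R_upper = (1−x)·R_p = 1.160 kΩ.
R_L loads the lower segment: effective lower R = 3.160 kΩ.
V_out = 7.06 × 3.160/(1.160 + 3.160) = 5.164 V.
(Unloaded: V_out = x·V_DC = 5.50 V.)

V_out ≈ 5.16 V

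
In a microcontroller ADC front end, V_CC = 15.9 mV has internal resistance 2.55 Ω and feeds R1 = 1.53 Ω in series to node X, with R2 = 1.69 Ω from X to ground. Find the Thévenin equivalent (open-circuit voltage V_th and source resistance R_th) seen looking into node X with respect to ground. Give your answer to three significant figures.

V_th ≈ 4.66 mV, R_th ≈ 1.20 Ω

R1' = 2.55 + 1.53 = 4.080 Ω (source resistance + R1).
Open-circuit (no load on X): V_th = V_CC · R2/(R1' + R2) = 15.9 × 1.69/(4.080 + 1.69) = 4.657 mV.
Zeroing V_CC shorts the top of R1' to ground, so R_th = R1' ‖ R2 = 1.195 Ω.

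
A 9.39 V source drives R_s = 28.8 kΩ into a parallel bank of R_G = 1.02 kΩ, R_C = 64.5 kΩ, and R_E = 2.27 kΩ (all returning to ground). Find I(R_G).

Equivalent of the parallel group: R_p = 0.6962 kΩ.
V_A = 9.39 × 0.6962/29.50 = 0.2216 V.
I(R_G) = V_A / R_G = 0.2216/1.02 = 0.2173 mA.

I ≈ 0.217 mA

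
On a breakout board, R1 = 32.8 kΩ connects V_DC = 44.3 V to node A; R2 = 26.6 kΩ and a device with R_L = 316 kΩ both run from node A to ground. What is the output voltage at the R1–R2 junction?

R2 ‖ R_L = (26.6 × 316)/(26.6 + 316) = 24.53 kΩ.
Then V_out = V_DC · R2'/(R1 + R2') = 44.3 × 24.53/57.33 = 18.96 V.

V_out ≈ 19.0 V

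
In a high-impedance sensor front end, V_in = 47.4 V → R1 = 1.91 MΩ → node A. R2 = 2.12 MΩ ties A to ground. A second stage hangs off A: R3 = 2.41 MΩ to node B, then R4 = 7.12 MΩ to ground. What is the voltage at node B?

Looking into the second stage from A: R3 + R4 = 9.530 MΩ appears in parallel with R2.
Effective lower resistance at A: R2 ‖ 9.530 = 1.734 MΩ.
First divider: V_A = V_in · 1.734/(1.91 + 1.734) = 22.56 V.
Stage 2 is unloaded, so V_B = V_A · R4/(R3+R4) = 22.56 × 7.12/9.530 = 16.85 V.

V_B ≈ 16.9 V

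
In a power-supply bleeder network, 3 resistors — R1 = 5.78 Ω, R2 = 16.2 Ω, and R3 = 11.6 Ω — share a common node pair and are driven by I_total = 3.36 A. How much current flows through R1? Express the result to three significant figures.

Total conductance ΣG = 1/5.78 + 1/16.2 + 1/11.6 = 0.3209 (units of 1/Ω).
By the current-divider rule, I = I_total · G_k/ΣG = 3.36 × 0.5391 = 1.811 A.

I ≈ 1.81 A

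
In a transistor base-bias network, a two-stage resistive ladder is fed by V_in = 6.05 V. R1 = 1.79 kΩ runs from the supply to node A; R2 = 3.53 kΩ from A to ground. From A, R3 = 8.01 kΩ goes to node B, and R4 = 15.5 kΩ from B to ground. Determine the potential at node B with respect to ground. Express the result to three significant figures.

V_B ≈ 2.52 V

The second stage (R3 + R4 = 23.51 kΩ) loads node A in parallel with R2.
Effective lower resistance at A: R2 ‖ 23.51 = 3.069 kΩ.
V_A = 6.05 × 3.069/(1.79 + 3.069) = 3.821 V.
Then the unloaded second divider: V_B = V_A × R4/(R3+R4) = 3.821 × 0.6593 = 2.519 V.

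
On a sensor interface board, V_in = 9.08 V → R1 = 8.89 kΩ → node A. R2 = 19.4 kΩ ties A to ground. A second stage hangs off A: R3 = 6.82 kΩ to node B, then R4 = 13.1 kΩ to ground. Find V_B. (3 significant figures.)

Node A sees R2 in parallel with the series input of stage 2, R3 + R4 = 19.92 kΩ.
R2 ‖ (R3+R4) = 9.828 kΩ.
First divider: V_A = V_in · 9.828/(8.89 + 9.828) = 4.768 V.
Stage 2 is unloaded, so V_B = V_A · R4/(R3+R4) = 4.768 × 13.1/19.92 = 3.135 V.

V_B ≈ 3.14 V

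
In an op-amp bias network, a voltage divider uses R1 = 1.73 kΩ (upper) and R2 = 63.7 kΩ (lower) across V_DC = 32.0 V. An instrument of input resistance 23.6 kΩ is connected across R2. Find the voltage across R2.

The load sits in parallel with R2, giving an effective lower resistance R2' = R2·R_L/(R2+R_L) = 17.22 kΩ.
Voltage divider with the loaded lower leg: V_out = 32.0 × 17.22/(1.73 + 17.22) = 32.0 × 0.9087 = 29.08 V.

V_out ≈ 29.1 V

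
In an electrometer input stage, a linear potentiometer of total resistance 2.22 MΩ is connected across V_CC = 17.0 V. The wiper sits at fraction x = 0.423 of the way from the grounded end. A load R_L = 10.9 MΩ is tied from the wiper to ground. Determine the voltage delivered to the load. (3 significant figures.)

V_out ≈ 6.85 V

The pot divides into 1.281 MΩ above the wiper and 0.9391 MΩ below.
(x·R_p) ‖ R_L = 0.8646 MΩ.
Then V_out = V_CC · 0.8646/(1.281 + 0.8646) = 6.850 V.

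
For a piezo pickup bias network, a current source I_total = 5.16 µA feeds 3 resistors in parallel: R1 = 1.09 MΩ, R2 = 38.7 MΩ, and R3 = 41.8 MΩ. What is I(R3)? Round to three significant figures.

I ≈ 0.128 µA

ΣG = 1/1.09 + 1/38.7 + 1/41.8 = 0.9672.
By the current-divider rule, I = I_total · G_k/ΣG = 5.16 × 0.02473 = 0.1276 µA.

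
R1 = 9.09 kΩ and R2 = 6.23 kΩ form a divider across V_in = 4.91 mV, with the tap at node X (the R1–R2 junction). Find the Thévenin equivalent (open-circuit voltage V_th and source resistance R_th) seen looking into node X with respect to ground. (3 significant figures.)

V_th is the unloaded tap voltage: V_in · R2/(R1+R2) = 4.91 × 0.4067 = 1.997 mV.
With V_in suppressed (replaced by a short), R_th = R1 ‖ R2 = (9.090 × 6.23)/(9.090 + 6.23) = 3.697 kΩ.

V_th ≈ 2.00 mV, R_th ≈ 3.70 kΩ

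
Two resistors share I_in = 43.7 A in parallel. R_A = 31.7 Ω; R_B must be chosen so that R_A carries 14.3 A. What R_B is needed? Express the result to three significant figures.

R_B ≈ 15.4 Ω

In a two-way split, I_A/I_in = R_B/(R_A + R_B).
With f = 0.3272, R_B = R_A · f/(1−f) = 31.7 × 0.4864 = 15.42 Ω.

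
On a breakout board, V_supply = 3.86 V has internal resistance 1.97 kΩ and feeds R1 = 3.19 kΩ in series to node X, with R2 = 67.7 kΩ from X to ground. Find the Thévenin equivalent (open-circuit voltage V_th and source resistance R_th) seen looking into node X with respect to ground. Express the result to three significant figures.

V_th ≈ 3.59 V, R_th ≈ 4.79 kΩ

R1' = 1.97 + 3.19 = 5.160 kΩ (source resistance + R1).
V_th is the unloaded tap voltage: V_supply · R2/(R1'+R2) = 3.86 × 0.9292 = 3.587 V.
Zeroing V_supply shorts the top of R1' to ground, so R_th = R1' ‖ R2 = 4.795 kΩ.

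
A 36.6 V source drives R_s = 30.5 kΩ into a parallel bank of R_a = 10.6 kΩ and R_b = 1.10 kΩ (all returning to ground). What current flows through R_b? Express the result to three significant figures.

I ≈ 1.05 mA

Parallel bank: R_p = 1/(1/10.6 + 1/1.10) = 0.9966 kΩ.
V_A = 36.6 × 0.9966/31.50 = 1.158 V.
Branch current I = V_A/R_b = 1.158/1.10 = 1.053 mA.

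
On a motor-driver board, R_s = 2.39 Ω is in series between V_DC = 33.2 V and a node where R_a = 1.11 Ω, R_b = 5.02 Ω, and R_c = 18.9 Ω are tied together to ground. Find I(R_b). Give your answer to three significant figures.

I ≈ 1.76 A

Combine the parallel branches: R_p = (1/1.11 + 1/5.02 + 1/18.9)⁻¹ = 0.8673 Ω.
Node voltage V_A = V_DC · R_p/(R_s + R_p) = 33.2 × 0.2663 = 8.840 V.
I(R_b) = V_A / R_b = 8.840/5.02 = 1.761 A.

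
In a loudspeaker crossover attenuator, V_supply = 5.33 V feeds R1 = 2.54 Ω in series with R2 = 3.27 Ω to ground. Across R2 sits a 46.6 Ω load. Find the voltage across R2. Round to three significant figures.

V_out ≈ 2.91 V

R2 ‖ R_L = (3.27 × 46.6)/(3.27 + 46.6) = 3.056 Ω.
Voltage divider with the loaded lower leg: V_out = 5.33 × 3.056/(2.54 + 3.056) = 5.33 × 0.5461 = 2.911 V.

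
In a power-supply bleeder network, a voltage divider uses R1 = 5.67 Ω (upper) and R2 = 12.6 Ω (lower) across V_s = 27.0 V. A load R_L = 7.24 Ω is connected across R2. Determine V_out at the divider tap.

R2 ‖ R_L = (12.6 × 7.24)/(12.6 + 7.24) = 4.598 Ω.
Then V_out = V_s · R2'/(R1 + R2') = 27.0 × 4.598/10.27 = 12.09 V.

V_out ≈ 12.1 V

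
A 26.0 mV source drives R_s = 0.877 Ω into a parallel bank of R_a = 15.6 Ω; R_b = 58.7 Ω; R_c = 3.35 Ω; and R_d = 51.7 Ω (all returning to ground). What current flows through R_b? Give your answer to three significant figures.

Equivalent of the parallel group: R_p = 2.506 Ω.
V_A by voltage divider: V_A = 26.0 × 2.506/(0.877 + 2.506) = 19.26 mV.
I(R_b) = V_A / R_b = 19.26/58.7 = 0.3281 mA.
(Equivalently: I_total = 7.685 mA, then current-divider fraction G_k/ΣG = 0.04270.)

I ≈ 0.328 mA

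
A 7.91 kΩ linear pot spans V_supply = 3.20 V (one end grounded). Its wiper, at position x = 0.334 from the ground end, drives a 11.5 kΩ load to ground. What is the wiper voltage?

V_out ≈ 0.927 V

The pot divides into 5.268 kΩ above the wiper and 2.642 kΩ below.
Lower segment in parallel with the load: 2.642 ‖ 11.5 = 2.148 kΩ.
Then V_out = V_supply · 2.148/(5.268 + 2.148) = 0.9270 V.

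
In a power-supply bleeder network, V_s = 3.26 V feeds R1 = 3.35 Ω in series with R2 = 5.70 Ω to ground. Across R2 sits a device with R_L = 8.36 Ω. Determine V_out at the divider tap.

V_out ≈ 1.64 V

R2 ‖ R_L = (5.70 × 8.36)/(5.70 + 8.36) = 3.389 Ω.
Voltage divider with the loaded lower leg: V_out = 3.26 × 3.389/(3.35 + 3.389) = 3.26 × 0.5029 = 1.639 V.
(Unloaded it would be 2.05 V; the load pulls it down.)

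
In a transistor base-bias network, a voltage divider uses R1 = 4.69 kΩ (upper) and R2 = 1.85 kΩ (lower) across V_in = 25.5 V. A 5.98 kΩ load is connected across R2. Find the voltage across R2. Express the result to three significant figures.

V_out ≈ 5.90 V

The load sits in parallel with R2, giving an effective lower resistance R2' = R2·R_L/(R2+R_L) = 1.413 kΩ.
Now apply the divider: V_out = 25.5 × 0.2315 = 5.904 V.
(Unloaded it would be 7.21 V; the load pulls it down.)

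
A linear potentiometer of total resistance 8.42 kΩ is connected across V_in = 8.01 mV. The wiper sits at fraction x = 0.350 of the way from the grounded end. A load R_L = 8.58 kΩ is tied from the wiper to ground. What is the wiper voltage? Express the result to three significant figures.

Lower segment x·R_p = 2.947 kΩ; upper segment (1−x)·R_p = 5.473 kΩ.
(x·R_p) ‖ R_L = 2.194 kΩ.
V_out = 8.01 × 2.194/(5.473 + 2.194) = 2.292 mV.
(Unloaded: V_out = x·V_in = 2.80 mV.)

V_out ≈ 2.29 mV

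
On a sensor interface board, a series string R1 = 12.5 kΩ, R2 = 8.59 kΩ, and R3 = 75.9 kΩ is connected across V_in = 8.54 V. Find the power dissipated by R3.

ΣR = 96.99 kΩ → I = 8.54/96.99 = 0.08805 mA.
P = I²R = 0.007753 × 75.9 = 0.5884 mW.

P ≈ 0.588 mW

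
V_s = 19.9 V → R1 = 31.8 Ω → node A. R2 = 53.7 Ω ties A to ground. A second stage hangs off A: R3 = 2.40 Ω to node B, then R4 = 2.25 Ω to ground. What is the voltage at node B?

V_B ≈ 1.14 V

Looking into the second stage from A: R3 + R4 = 4.650 Ω appears in parallel with R2.
R2 ‖ (R3+R4) = 4.279 Ω.
First divider: V_A = V_s · 4.279/(31.8 + 4.279) = 2.360 V.
V_B = V_A × 0.4839 = 1.142 V.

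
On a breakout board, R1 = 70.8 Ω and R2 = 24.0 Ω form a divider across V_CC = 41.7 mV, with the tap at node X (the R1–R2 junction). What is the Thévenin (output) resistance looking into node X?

Looking into X with the source shorted: R_th = R1·R2/(R1+R2) = 70.80 × 24.0/94.80 = 17.92 Ω.

R_th ≈ 17.9 Ω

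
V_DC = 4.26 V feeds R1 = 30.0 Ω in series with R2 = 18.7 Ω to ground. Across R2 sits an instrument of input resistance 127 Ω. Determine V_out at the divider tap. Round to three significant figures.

V_out ≈ 1.50 V

R2 ‖ R_L = (18.7 × 127)/(18.7 + 127) = 16.30 Ω.
Now apply the divider: V_out = 4.26 × 0.3521 = 1.500 V.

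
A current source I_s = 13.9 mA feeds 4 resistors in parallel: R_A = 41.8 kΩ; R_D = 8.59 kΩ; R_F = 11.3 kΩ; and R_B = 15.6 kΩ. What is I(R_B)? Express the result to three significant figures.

I ≈ 3.04 mA

ΣG = 1/41.8 + 1/8.59 + 1/11.3 + 1/15.6 = 0.2929.
Current divider: I(R_B) = I_s · G_k/ΣG = 13.9 × (0.06410/0.2929) = 13.9 × 0.2188 = 3.042 mA.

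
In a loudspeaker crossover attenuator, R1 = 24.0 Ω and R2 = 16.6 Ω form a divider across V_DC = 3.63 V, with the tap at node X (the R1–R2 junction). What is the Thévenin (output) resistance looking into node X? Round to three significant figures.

R_th ≈ 9.81 Ω

Zeroing V_DC shorts the top of R1 to ground, so R_th = R1 ‖ R2 = 9.813 Ω.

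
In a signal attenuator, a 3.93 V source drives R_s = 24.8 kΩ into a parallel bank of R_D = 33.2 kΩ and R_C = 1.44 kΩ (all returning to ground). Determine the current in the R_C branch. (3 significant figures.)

Combine the parallel branches: R_p = (1/33.2 + 1/1.44)⁻¹ = 1.380 kΩ.
Node voltage V_A = V_CC · R_p/(R_s + R_p) = 3.93 × 0.05272 = 0.2072 V.
I(R_C) = V_A / R_C = 0.2072/1.44 = 0.1439 mA.

I ≈ 0.144 mA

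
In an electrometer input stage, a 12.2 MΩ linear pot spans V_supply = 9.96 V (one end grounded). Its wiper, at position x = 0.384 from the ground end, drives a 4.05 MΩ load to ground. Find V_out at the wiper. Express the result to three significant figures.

The pot divides into 7.515 MΩ above the wiper and 4.685 MΩ below.
(x·R_p) ‖ R_L = 2.172 MΩ.
Then V_out = V_supply · 2.172/(7.515 + 2.172) = 2.233 V.
(Unloaded: V_out = x·V_supply = 3.82 V.)

V_out ≈ 2.23 V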